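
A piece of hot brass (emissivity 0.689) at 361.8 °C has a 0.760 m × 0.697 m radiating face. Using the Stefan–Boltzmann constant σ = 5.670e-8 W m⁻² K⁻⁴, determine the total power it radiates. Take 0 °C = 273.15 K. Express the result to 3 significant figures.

P ≈ 3.36×10³ W

T = 361.8 °C + 273.15 = 634.95 K.
Area A = 0.760 × 0.697 = 0.52972 m².
P = εσAT⁴ = 0.689 × 5.670×10⁻⁸ × 0.52972 × (634.95)⁴ = 3.36×10³ W.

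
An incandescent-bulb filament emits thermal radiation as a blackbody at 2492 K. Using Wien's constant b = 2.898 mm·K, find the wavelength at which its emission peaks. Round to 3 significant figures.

Wien's displacement law: λ_max = b/T = (2.898×10⁻³ m·K)/(2492 K) = 1.163×10⁻⁶ m.
That is 1.16 μm, in the infrared range.

λ_max ≈ 1.16 μm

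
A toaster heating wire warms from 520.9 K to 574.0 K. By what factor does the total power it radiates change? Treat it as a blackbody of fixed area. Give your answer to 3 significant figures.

P₂/P₁ ≈ 1.47

P ∝ T⁴, so P₂/P₁ = (T₂/T₁)⁴ = (574.0/520.9)⁴ = (1.10194)⁴ = 1.47.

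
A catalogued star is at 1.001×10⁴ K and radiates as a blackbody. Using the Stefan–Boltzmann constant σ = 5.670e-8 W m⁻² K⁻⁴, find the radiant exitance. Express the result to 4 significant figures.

I ≈ 5.693×10⁸ W/m²

Stefan–Boltzmann: I = σT⁴ = 5.670×10⁻⁸ × (1.001×10⁴)⁴ = 5.693×10⁸ W/m².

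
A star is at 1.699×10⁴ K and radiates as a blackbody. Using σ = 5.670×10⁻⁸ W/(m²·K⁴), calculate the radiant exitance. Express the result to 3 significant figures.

Stefan–Boltzmann: I = σT⁴ = 5.670×10⁻⁸ × (1.699×10⁴)⁴ = 4.72×10⁹ W/m².

I ≈ 4.72×10⁹ W/m²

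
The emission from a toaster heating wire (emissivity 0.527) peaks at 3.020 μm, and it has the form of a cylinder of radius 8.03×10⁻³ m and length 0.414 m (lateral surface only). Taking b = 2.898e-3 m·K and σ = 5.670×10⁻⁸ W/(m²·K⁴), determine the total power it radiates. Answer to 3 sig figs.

P ≈ 529 W

Wien's law: T = b/λ_max = 2.898×10⁻³/3.020×10⁻⁶ = 959.603 K.
Lateral area A = 2πrL = 2π×8.03×10⁻³×0.414 = 0.0208879 m².
Then P = εσAT⁴ = 0.527×5.670×10⁻⁸×0.0208879×(959.603)⁴ = 529 W.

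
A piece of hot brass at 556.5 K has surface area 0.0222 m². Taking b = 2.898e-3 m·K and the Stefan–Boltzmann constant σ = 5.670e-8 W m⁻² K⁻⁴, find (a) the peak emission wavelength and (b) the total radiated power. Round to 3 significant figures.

(a) λ_max = b/T = 2.898×10⁻³/556.5 = 5.208×10⁻⁶ m = 5.21 μm.
Area A = 0.0222 m².
(b) P = σAT⁴ = 5.670×10⁻⁸×0.0222×(556.5)⁴ = 121 W.

λ_max ≈ 5.21 μm; P ≈ 121 W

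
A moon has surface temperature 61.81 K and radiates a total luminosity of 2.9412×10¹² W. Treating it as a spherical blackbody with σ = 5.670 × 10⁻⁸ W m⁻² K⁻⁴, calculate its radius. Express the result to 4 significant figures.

L = 4πR²σT⁴ ⇒ R = √(L/(4πσT⁴)).
σT⁴ = 0.827595 W/m², so R = √(2.9412×10¹²/(4π×0.827595)) = 5.318×10⁵ m.

R ≈ 5.318×10⁵ m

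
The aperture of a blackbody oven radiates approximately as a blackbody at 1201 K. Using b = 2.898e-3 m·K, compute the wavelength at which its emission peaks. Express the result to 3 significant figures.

Wien's displacement law: λ_max = b/T = (2.898×10⁻³ m·K)/(1201 K) = 2.413×10⁻⁶ m.
That is 2.41×10³ nm, in the infrared range.

λ_max ≈ 2.41×10³ nm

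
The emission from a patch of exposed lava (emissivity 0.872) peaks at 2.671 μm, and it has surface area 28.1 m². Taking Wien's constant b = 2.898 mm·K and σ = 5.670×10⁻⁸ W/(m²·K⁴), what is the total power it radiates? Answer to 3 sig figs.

P ≈ 1.93×10⁶ W

Wien's law: T = b/λ_max = 2.898×10⁻³/2.671×10⁻⁶ = 1084.99 K.
Area A = 28.1 m².
Then P = εσAT⁴ = 0.872×5.670×10⁻⁸×28.1×(1084.99)⁴ = 1.93×10⁶ W.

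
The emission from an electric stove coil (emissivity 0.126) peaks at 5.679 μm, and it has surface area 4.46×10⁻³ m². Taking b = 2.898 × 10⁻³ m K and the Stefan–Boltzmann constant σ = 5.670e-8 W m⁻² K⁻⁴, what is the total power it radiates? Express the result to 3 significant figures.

P ≈ 2.16 W

Wien's law: T = b/λ_max = 2.898×10⁻³/5.679×10⁻⁶ = 510.301 K.
Area A = 4.46×10⁻³ m².
Then P = εσAT⁴ = 0.126×5.670×10⁻⁸×4.46×10⁻³×(510.301)⁴ = 2.16 W.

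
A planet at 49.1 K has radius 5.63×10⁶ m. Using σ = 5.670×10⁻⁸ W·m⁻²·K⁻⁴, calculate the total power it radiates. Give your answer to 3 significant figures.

Surface area A = 4πR² = 4π(5.63×10⁶ m)² = 3.98315×10¹⁴ m².
P = σAT⁴ = 5.670×10⁻⁸ × 3.98315×10¹⁴ × (49.1)⁴ = 1.31×10¹⁴ W.

P ≈ 1.31×10¹⁴ W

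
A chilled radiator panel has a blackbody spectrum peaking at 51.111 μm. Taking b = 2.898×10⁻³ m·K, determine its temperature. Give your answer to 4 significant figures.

T ≈ 56.70 K

Wien's law gives T = b/λ_max = (2.898×10⁻³ m·K)/(5.1111×10⁻⁵ m) = 56.70 K.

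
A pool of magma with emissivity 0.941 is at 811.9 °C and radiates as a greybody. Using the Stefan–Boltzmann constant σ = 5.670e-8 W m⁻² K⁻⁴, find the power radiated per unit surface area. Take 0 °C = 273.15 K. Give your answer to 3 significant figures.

I ≈ 7.40×10⁴ W/m²

T = 811.9 °C + 273.15 = 1085.05 K.
Stefan–Boltzmann: I = εσT⁴ = 0.941 × 5.670×10⁻⁸ × (1085.05)⁴ = 7.40×10⁴ W/m².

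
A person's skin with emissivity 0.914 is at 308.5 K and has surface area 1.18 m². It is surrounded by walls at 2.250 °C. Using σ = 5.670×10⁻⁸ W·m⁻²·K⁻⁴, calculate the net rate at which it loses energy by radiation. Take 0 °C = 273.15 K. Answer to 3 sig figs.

Net loss ≈ 202 W

Surroundings: T = 2.250 °C + 273.15 = 275.400 K.
Area A = 1.18 m².
Net radiated power P_net = εσA(T⁴ − T₀⁴) = 0.914×5.670×10⁻⁸×1.18×(308.5⁴ − 275.400⁴).
T⁴ − T₀⁴ = 9.05776×10⁹ − 5.75249×10⁹ = 3.30527×10⁹ K⁴, so P_net = 202 W.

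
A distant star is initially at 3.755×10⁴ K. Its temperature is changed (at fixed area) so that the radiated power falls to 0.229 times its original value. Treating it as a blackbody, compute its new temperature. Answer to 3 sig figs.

P ∝ T⁴, so T₂/T₁ = (P₂/P₁)^(1/4) = (0.229)^(1/4) = 0.691765.
T₂ = 3.755×10⁴ × 0.691765 = 2.60×10⁴ K.

T₂ ≈ 2.60×10⁴ K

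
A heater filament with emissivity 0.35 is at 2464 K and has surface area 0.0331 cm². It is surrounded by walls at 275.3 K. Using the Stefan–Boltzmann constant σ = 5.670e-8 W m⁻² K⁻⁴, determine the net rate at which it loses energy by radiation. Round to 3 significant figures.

Net loss ≈ 2.42 W

Area A = 0.0331 cm² = 3.31×10⁻⁶ m².
Net radiated power P_net = εσA(T⁴ − T₀⁴) = 0.35×5.670×10⁻⁸×3.31×10⁻⁶×(2464⁴ − 275.3⁴).
T⁴ − T₀⁴ = 3.68606×10¹³ − 5.74414×10⁹ = 3.68549×10¹³ K⁴, so P_net = 2.42 W.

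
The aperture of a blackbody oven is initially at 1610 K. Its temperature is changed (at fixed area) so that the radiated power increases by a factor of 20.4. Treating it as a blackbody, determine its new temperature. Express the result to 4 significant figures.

T₂ ≈ 3422 K

P ∝ T⁴, so T₂/T₁ = (P₂/P₁)^(1/4) = (20.4)^(1/4) = 2.12524.
T₂ = 1610 × 2.12524 = 3422 K.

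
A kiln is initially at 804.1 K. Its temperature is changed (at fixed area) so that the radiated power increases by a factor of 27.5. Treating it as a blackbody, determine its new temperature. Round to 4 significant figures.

P ∝ T⁴, so T₂/T₁ = (P₂/P₁)^(1/4) = (27.5)^(1/4) = 2.28999.
T₂ = 804.1 × 2.28999 = 1841 K.

T₂ ≈ 1841 K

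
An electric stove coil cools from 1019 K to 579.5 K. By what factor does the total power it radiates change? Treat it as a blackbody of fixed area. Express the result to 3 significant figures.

P ∝ T⁴, so P₂/P₁ = (T₂/T₁)⁴ = (579.5/1019)⁴ = (0.568695)⁴ = 0.105.

P₂/P₁ ≈ 0.105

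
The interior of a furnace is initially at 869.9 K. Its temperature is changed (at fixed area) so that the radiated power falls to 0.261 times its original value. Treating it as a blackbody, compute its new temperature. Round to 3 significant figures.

P ∝ T⁴, so T₂/T₁ = (P₂/P₁)^(1/4) = (0.261)^(1/4) = 0.714760.
T₂ = 869.9 × 0.714760 = 622 K.

T₂ ≈ 622 K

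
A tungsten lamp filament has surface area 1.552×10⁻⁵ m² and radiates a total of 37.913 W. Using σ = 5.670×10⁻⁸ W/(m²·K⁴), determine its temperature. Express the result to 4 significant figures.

T ≈ 2562 K

Area A = 1.552×10⁻⁵ m².
P = σAT⁴ ⇒ T = (P/(σA))^(1/4) = (37.913/(5.670×10⁻⁸×1.552×10⁻⁵))^(1/4) = 2562 K.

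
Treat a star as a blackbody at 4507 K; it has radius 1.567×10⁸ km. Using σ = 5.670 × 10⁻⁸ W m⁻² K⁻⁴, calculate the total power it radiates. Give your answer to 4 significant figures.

Surface area A = 4πR² = 4π(1.567×10¹¹ m)² = 3.08566×10²³ m².
P = σAT⁴ = 5.670×10⁻⁸ × 3.08566×10²³ × (4507)⁴ = 7.219×10³⁰ W.

P ≈ 7.219×10³⁰ W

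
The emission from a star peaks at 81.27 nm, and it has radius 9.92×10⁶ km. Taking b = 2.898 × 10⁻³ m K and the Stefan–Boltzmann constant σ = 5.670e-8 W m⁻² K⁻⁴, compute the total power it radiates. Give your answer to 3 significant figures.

Wien's law: T = b/λ_max = 2.898×10⁻³/8.127×10⁻⁸ = 35658.9 K.
Surface area A = 4πR² = 4π(9.92×10⁹ m)² = 1.23661×10²¹ m².
Then P = σAT⁴ = 5.670×10⁻⁸×1.23661×10²¹×(35658.9)⁴ = 1.13×10³² W.

P ≈ 1.13×10³² W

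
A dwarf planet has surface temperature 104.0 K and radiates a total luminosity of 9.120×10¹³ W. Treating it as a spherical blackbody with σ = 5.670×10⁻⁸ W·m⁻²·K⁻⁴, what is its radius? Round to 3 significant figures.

L = 4πR²σT⁴ ⇒ R = √(L/(4πσT⁴)).
σT⁴ = 6.63310 W/m², so R = √(9.120×10¹³/(4π×6.63310)) = 1.05×10⁶ m.

R ≈ 1.05×10⁶ m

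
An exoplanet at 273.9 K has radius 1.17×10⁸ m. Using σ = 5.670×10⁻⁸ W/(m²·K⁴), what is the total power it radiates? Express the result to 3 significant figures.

Surface area A = 4πR² = 4π(1.17×10⁸ m)² = 1.72021×10¹⁷ m².
P = σAT⁴ = 5.670×10⁻⁸ × 1.72021×10¹⁷ × (273.9)⁴ = 5.49×10¹⁹ W.

P ≈ 5.49×10¹⁹ W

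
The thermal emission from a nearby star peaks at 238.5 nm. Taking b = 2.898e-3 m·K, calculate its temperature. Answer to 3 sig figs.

T ≈ 1.22×10⁴ K

Wien's law gives T = b/λ_max = (2.898×10⁻³ m·K)/(2.385×10⁻⁷ m) = 1.22×10⁴ K.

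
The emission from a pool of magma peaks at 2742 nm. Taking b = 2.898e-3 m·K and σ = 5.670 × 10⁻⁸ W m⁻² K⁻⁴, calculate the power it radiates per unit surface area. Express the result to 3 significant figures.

I ≈ 7.07×10⁴ W/m²

Wien's law: T = b/λ_max = 2.898×10⁻³/2.742×10⁻⁶ = 1056.89 K.
Then I = σT⁴ = 5.670×10⁻⁸×(1056.89)⁴ = 7.07×10⁴ W/m².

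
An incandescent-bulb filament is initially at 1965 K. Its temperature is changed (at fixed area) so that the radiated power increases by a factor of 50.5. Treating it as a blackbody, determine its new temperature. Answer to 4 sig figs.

T₂ ≈ 5238 K

P ∝ T⁴, so T₂/T₁ = (P₂/P₁)^(1/4) = (50.5)^(1/4) = 2.66577.
T₂ = 1965 × 2.66577 = 5238 K.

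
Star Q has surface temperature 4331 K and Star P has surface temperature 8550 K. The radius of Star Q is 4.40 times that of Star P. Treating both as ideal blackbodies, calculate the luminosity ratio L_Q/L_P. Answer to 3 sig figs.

L_Q/L_P ≈ 1.27

L ∝ R²T⁴, so L_Q/L_P = (R_Q/R_P)²(T_Q/T_P)⁴ = (4.40)² × (4331/8550)⁴ = 19.36 × 0.0658398 = 1.27.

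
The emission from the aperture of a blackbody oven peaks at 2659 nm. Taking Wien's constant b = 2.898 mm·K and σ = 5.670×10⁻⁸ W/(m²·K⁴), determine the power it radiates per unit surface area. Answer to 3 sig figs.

Wien's law: T = b/λ_max = 2.898×10⁻³/2.659×10⁻⁶ = 1089.88 K.
Then I = σT⁴ = 5.670×10⁻⁸×(1089.88)⁴ = 8.00×10⁴ W/m².

I ≈ 8.00×10⁴ W/m²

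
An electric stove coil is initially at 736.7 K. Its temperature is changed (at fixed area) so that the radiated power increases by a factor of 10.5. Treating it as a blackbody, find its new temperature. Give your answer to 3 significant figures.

P ∝ T⁴, so T₂/T₁ = (P₂/P₁)^(1/4) = (10.5)^(1/4) = 1.80010.
T₂ = 736.7 × 1.80010 = 1.33×10³ K.

T₂ ≈ 1.33×10³ K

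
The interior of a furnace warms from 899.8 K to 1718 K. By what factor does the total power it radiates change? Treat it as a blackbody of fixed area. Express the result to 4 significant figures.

P₂/P₁ ≈ 13.29

P ∝ T⁴, so P₂/P₁ = (T₂/T₁)⁴ = (1718/899.8)⁴ = (1.90931)⁴ = 13.29.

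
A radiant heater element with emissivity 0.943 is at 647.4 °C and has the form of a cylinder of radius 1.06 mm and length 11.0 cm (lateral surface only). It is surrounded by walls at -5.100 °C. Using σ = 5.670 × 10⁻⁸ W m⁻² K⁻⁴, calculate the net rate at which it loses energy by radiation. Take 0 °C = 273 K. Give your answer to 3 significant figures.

T = 647.4 °C + 273 = 920.4 K.
Surroundings: T = -5.100 °C + 273 = 267.900 K.
Lateral area A = 2πrL = 2π×1.06×10⁻³×0.110 = 7.32619×10⁻⁴ m².
Net radiated power P_net = εσA(T⁴ − T₀⁴) = 0.943×5.670×10⁻⁸×7.32619×10⁻⁴×(920.4⁴ − 267.900⁴).
T⁴ − T₀⁴ = 7.17640×10¹¹ − 5.15099×10⁹ = 7.12489×10¹¹ K⁴, so P_net = 27.9 W.

Net loss ≈ 27.9 W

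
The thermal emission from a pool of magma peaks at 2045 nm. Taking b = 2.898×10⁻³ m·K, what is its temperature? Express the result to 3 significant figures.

T ≈ 1.42×10³ K

Wien's law gives T = b/λ_max = (2.898×10⁻³ m·K)/(2.045×10⁻⁶ m) = 1.42×10³ K.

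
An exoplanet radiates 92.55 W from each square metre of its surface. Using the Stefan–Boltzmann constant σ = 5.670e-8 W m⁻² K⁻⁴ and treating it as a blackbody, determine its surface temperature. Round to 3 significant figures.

I = σT⁴, so T = (I/σ)^(1/4) = (92.55/(5.670×10⁻⁸))^(1/4) = 201 K.

T ≈ 201 K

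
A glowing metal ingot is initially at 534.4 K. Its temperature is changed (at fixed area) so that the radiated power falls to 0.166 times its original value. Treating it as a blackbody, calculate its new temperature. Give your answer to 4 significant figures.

T₂ ≈ 341.1 K

P ∝ T⁴, so T₂/T₁ = (P₂/P₁)^(1/4) = (0.166)^(1/4) = 0.638303.
T₂ = 534.4 × 0.638303 = 341.1 K.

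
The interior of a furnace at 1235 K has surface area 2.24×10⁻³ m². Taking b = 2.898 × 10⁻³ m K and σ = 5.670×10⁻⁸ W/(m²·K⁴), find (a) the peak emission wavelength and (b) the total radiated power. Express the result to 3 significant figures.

λ_max ≈ 2.35×10³ nm; P ≈ 295 W

(a) λ_max = b/T = 2.898×10⁻³/1235 = 2.347×10⁻⁶ m = 2.35×10³ nm.
Area A = 2.24×10⁻³ m².
(b) P = σAT⁴ = 5.670×10⁻⁸×2.24×10⁻³×(1235)⁴ = 295 W.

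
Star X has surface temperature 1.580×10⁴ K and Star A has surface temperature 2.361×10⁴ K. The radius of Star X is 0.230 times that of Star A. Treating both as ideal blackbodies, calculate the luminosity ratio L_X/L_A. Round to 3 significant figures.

L ∝ R²T⁴, so L_X/L_A = (R_X/R_A)²(T_X/T_A)⁴ = (0.230)² × (1.580×10⁴/2.361×10⁴)⁴ = 0.0529 × 0.200560 = 0.0106.

L_X/L_A ≈ 0.0106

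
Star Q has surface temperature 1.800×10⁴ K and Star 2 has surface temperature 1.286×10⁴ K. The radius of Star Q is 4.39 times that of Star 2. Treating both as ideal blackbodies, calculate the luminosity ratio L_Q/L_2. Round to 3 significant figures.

L_Q/L_2 ≈ 74.0

L ∝ R²T⁴, so L_Q/L_2 = (R_Q/R_2)²(T_Q/T_2)⁴ = (4.39)² × (1.800×10⁴/1.286×10⁴)⁴ = 19.2721 × 3.83819 = 74.0.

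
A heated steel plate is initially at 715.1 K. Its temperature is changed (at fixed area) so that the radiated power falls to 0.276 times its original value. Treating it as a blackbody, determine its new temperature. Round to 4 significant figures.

P ∝ T⁴, so T₂/T₁ = (P₂/P₁)^(1/4) = (0.276)^(1/4) = 0.724815.
T₂ = 715.1 × 0.724815 = 518.3 K.

T₂ ≈ 518.3 K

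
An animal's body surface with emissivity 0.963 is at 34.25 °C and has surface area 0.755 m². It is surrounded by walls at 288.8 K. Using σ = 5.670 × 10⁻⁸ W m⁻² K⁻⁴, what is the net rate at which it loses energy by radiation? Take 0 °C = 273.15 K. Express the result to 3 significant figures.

T = 34.25 °C + 273.15 = 307.40 K.
Area A = 0.755 m².
Net radiated power P_net = εσA(T⁴ − T₀⁴) = 0.963×5.670×10⁻⁸×0.755×(307.40⁴ − 288.8⁴).
T⁴ − T₀⁴ = 8.92926×10⁹ − 6.95647×10⁹ = 1.97279×10⁹ K⁴, so P_net = 81.3 W.

Net loss ≈ 81.3 W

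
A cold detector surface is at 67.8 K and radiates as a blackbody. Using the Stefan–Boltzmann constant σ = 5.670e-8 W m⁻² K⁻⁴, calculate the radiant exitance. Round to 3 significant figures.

Stefan–Boltzmann: I = σT⁴ = 5.670×10⁻⁸ × (67.8)⁴ = 1.20 W/m².

I ≈ 1.20 W/m²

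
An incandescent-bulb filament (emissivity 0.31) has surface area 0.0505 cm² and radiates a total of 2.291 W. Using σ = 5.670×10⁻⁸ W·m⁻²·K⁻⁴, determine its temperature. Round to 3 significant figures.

Area A = 0.0505 cm² = 5.05×10⁻⁶ m².
P = εσAT⁴ ⇒ T = (P/(εσA))^(1/4) = (2.291/(0.31×5.670×10⁻⁸×5.05×10⁻⁶))^(1/4) = 2.25×10³ K.

T ≈ 2.25×10³ K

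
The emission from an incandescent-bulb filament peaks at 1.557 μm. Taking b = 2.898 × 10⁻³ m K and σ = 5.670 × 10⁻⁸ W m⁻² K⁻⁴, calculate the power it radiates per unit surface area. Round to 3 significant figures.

Wien's law: T = b/λ_max = 2.898×10⁻³/1.557×10⁻⁶ = 1861.27 K.
Then I = σT⁴ = 5.670×10⁻⁸×(1861.27)⁴ = 6.80×10⁵ W/m².

I ≈ 6.80×10⁵ W/m²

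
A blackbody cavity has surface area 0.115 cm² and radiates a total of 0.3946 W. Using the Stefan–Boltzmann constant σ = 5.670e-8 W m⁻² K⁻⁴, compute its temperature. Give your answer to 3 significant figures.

Area A = 0.115 cm² = 1.15×10⁻⁵ m².
P = σAT⁴ ⇒ T = (P/(σA))^(1/4) = (0.3946/(5.670×10⁻⁸×1.15×10⁻⁵))^(1/4) = 882 K.

T ≈ 882 K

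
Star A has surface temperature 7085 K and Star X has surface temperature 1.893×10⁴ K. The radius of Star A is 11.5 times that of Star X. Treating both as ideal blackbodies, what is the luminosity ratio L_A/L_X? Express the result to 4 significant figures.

L_A/L_X ≈ 2.595

L ∝ R²T⁴, so L_A/L_X = (R_A/R_X)²(T_A/T_X)⁴ = (11.5)² × (7085/1.893×10⁴)⁴ = 132.25 × 0.0196226 = 2.595.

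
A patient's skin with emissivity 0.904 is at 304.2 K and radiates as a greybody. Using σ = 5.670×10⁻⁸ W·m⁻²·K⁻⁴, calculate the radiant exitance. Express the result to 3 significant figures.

I ≈ 439 W/m²

Stefan–Boltzmann: I = εσT⁴ = 0.904 × 5.670×10⁻⁸ × (304.2)⁴ = 439 W/m².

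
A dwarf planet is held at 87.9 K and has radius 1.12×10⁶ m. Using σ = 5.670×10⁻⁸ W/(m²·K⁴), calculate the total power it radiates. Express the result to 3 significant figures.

Surface area A = 4πR² = 4π(1.12×10⁶ m)² = 1.57633×10¹³ m².
P = σAT⁴ = 5.670×10⁻⁸ × 1.57633×10¹³ × (87.9)⁴ = 5.34×10¹³ W.

P ≈ 5.34×10¹³ W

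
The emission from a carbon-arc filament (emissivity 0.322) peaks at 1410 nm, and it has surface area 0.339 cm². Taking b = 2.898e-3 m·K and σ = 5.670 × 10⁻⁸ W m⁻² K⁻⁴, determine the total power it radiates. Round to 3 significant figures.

P ≈ 11.0 W

Wien's law: T = b/λ_max = 2.898×10⁻³/1.410×10⁻⁶ = 2055.32 K.
Area A = 0.339 cm² = 3.39×10⁻⁵ m².
Then P = εσAT⁴ = 0.322×5.670×10⁻⁸×3.39×10⁻⁵×(2055.32)⁴ = 11.0 W.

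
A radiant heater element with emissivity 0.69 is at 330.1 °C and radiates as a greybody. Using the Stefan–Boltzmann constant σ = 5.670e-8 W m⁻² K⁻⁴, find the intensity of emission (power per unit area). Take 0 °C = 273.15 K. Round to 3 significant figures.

T = 330.1 °C + 273.15 = 603.25 K.
Stefan–Boltzmann: I = εσT⁴ = 0.69 × 5.670×10⁻⁸ × (603.25)⁴ = 5.18×10³ W/m².

I ≈ 5.18×10³ W/m²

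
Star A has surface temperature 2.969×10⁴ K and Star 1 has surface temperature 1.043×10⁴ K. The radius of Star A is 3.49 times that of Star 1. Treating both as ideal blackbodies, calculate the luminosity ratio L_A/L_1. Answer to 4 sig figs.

L ∝ R²T⁴, so L_A/L_1 = (R_A/R_1)²(T_A/T_1)⁴ = (3.49)² × (2.969×10⁴/1.043×10⁴)⁴ = 12.1801 × 65.6604 = 799.8.

L_A/L_1 ≈ 799.8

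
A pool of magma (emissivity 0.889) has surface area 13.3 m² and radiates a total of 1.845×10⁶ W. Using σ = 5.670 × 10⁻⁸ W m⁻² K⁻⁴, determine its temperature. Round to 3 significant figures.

T ≈ 1.29×10³ K

Area A = 13.3 m².
P = εσAT⁴ ⇒ T = (P/(εσA))^(1/4) = (1.845×10⁶/(0.889×5.670×10⁻⁸×13.3))^(1/4) = 1.29×10³ K.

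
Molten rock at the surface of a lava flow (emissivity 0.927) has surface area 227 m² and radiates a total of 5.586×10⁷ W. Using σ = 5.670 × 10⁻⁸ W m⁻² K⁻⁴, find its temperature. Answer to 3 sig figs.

Area A = 227 m².
P = εσAT⁴ ⇒ T = (P/(εσA))^(1/4) = (5.586×10⁷/(0.927×5.670×10⁻⁸×227))^(1/4) = 1.47×10³ K.

T ≈ 1.47×10³ K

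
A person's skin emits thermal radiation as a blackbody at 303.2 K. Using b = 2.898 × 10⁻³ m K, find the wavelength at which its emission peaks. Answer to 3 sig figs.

Wien's displacement law: λ_max = b/T = (2.898×10⁻³ m·K)/(303.2 K) = 9.558×10⁻⁶ m.
That is 9.56 μm, in the infrared range.

λ_max ≈ 9.56 μm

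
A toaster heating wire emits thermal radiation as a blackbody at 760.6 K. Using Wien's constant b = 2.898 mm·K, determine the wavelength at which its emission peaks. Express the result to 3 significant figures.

Wien's displacement law: λ_max = b/T = (2.898×10⁻³ m·K)/(760.6 K) = 3.810×10⁻⁶ m.
That is 3.81 μm, in the infrared range.

λ_max ≈ 3.81 μm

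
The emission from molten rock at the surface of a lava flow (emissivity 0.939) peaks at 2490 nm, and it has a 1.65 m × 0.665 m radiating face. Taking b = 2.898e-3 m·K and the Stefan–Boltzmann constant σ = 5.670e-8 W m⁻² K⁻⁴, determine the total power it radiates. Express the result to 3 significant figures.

Wien's law: T = b/λ_max = 2.898×10⁻³/2.490×10⁻⁶ = 1163.86 K.
Area A = 1.65 × 0.665 = 1.09725 m².
Then P = εσAT⁴ = 0.939×5.670×10⁻⁸×1.09725×(1163.86)⁴ = 1.07×10⁵ W.

P ≈ 1.07×10⁵ W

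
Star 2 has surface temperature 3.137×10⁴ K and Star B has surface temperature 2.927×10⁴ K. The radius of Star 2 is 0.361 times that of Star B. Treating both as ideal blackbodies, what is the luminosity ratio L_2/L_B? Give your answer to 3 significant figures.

L ∝ R²T⁴, so L_2/L_B = (R_2/R_B)²(T_2/T_B)⁴ = (0.361)² × (3.137×10⁴/2.927×10⁴)⁴ = 0.130321 × 1.31937 = 0.172.

L_2/L_B ≈ 0.172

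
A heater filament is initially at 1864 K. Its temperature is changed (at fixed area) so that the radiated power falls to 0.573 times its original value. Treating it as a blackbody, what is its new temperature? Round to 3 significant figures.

P ∝ T⁴, so T₂/T₁ = (P₂/P₁)^(1/4) = (0.573)^(1/4) = 0.870039.
T₂ = 1864 × 0.870039 = 1.62×10³ K.

T₂ ≈ 1.62×10³ K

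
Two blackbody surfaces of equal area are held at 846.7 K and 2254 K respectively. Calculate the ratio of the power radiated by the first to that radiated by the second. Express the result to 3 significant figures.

With equal areas, P₁/P₂ = (T₁/T₂)⁴ = (846.7/2254)⁴ = 0.0199.

P₁/P₂ ≈ 0.0199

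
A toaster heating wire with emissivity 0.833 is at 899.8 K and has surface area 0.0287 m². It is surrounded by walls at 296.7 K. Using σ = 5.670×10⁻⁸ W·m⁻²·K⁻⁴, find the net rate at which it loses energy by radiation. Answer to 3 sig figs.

Net loss ≈ 878 W

Area A = 0.0287 m².
Net radiated power P_net = εσA(T⁴ − T₀⁴) = 0.833×5.670×10⁻⁸×0.0287×(899.8⁴ − 296.7⁴).
T⁴ − T₀⁴ = 6.55517×10¹¹ − 7.74944×10⁹ = 6.47768×10¹¹ K⁴, so P_net = 878 W.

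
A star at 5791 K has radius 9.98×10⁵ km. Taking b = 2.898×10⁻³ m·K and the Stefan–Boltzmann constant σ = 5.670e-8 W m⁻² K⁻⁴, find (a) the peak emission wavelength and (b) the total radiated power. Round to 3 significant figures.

λ_max ≈ 500 nm; P ≈ 7.98×10²⁶ W

(a) λ_max = b/T = 2.898×10⁻³/5791 = 5.004×10⁻⁷ m = 500 nm.
Surface area A = 4πR² = 4π(9.98×10⁸ m)² = 1.25162×10¹⁹ m².
(b) P = σAT⁴ = 5.670×10⁻⁸×1.25162×10¹⁹×(5791)⁴ = 7.98×10²⁶ W.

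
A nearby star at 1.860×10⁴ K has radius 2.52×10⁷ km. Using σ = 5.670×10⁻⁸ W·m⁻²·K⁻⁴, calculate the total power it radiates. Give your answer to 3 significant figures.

Surface area A = 4πR² = 4π(2.52×10¹⁰ m)² = 7.98015×10²¹ m².
P = σAT⁴ = 5.670×10⁻⁸ × 7.98015×10²¹ × (1.860×10⁴)⁴ = 5.42×10³¹ W.

P ≈ 5.42×10³¹ W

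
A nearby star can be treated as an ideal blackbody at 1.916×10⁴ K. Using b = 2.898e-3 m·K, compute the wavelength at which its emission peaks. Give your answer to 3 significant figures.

Wien's displacement law: λ_max = b/T = (2.898×10⁻³ m·K)/(1.916×10⁴ K) = 1.513×10⁻⁷ m.
That is 151 nm, in the ultraviolet range.

λ_max ≈ 151 nm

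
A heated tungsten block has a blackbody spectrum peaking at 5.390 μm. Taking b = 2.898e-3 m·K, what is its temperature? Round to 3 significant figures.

T ≈ 538 K

Wien's law gives T = b/λ_max = (2.898×10⁻³ m·K)/(5.390×10⁻⁶ m) = 538 K.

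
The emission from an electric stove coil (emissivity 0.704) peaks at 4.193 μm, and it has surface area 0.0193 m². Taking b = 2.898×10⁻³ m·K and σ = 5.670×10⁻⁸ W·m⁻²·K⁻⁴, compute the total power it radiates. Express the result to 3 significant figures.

P ≈ 176 W

Wien's law: T = b/λ_max = 2.898×10⁻³/4.193×10⁻⁶ = 691.152 K.
Area A = 0.0193 m².
Then P = εσAT⁴ = 0.704×5.670×10⁻⁸×0.0193×(691.152)⁴ = 176 W.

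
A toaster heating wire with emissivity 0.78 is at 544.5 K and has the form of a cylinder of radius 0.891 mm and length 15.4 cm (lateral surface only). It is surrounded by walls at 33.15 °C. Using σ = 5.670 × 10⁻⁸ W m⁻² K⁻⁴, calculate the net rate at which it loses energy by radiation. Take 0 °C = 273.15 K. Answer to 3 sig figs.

Surroundings: T = 33.15 °C + 273.15 = 306.30 K.
Lateral area A = 2πrL = 2π×8.91×10⁻⁴×0.154 = 8.62141×10⁻⁴ m².
Net radiated power P_net = εσA(T⁴ − T₀⁴) = 0.78×5.670×10⁻⁸×8.62141×10⁻⁴×(544.5⁴ − 306.30⁴).
T⁴ − T₀⁴ = 8.79005×10¹⁰ − 8.80213×10⁹ = 7.90984×10¹⁰ K⁴, so P_net = 3.02 W.

Net loss ≈ 3.02 W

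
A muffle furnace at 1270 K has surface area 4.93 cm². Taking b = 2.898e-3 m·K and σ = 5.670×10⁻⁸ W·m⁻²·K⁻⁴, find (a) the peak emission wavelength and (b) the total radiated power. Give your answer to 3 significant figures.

(a) λ_max = b/T = 2.898×10⁻³/1270 = 2.282×10⁻⁶ m = 2.28×10³ nm.
Area A = 4.93 cm² = 4.93×10⁻⁴ m².
(b) P = σAT⁴ = 5.670×10⁻⁸×4.93×10⁻⁴×(1270)⁴ = 72.7 W.

λ_max ≈ 2.28×10³ nm; P ≈ 72.7 W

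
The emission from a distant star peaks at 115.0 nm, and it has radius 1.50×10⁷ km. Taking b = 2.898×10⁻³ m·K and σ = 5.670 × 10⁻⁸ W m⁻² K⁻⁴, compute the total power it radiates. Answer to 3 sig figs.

Wien's law: T = b/λ_max = 2.898×10⁻³/1.150×10⁻⁷ = 25200.0 K.
Surface area A = 4πR² = 4π(1.50×10¹⁰ m)² = 2.82743×10²¹ m².
Then P = σAT⁴ = 5.670×10⁻⁸×2.82743×10²¹×(25200.0)⁴ = 6.47×10³¹ W.

P ≈ 6.47×10³¹ W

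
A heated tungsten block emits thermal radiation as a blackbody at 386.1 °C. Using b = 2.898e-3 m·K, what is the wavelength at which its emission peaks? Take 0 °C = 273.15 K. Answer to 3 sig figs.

λ_max ≈ 4.40 μm

T = 386.1 °C + 273.15 = 659.25 K.
Wien's displacement law: λ_max = b/T = (2.898×10⁻³ m·K)/(659.25 K) = 4.396×10⁻⁶ m.
That is 4.40 μm, in the infrared range.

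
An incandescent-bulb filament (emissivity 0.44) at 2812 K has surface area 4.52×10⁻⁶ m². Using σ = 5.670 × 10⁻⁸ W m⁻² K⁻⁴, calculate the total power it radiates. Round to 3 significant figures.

P ≈ 7.05 W

Area A = 4.52×10⁻⁶ m².
P = εσAT⁴ = 0.44 × 5.670×10⁻⁸ × 4.52×10⁻⁶ × (2812)⁴ = 7.05 W.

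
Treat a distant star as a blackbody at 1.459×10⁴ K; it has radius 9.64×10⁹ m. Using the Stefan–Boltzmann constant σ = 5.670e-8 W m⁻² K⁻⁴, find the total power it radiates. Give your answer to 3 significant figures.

P ≈ 3.00×10³⁰ W

Surface area A = 4πR² = 4π(9.64×10⁹ m)² = 1.16779×10²¹ m².
P = σAT⁴ = 5.670×10⁻⁸ × 1.16779×10²¹ × (1.459×10⁴)⁴ = 3.00×10³⁰ W.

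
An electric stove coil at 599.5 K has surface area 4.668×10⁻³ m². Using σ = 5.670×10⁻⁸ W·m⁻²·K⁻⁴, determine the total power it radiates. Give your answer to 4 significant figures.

Area A = 4.668×10⁻³ m².
P = σAT⁴ = 5.670×10⁻⁸ × 4.668×10⁻³ × (599.5)⁴ = 34.19 W.

P ≈ 34.19 W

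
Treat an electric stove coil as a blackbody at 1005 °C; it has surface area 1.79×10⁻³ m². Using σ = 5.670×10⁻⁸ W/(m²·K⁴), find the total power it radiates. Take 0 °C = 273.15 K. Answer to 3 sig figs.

T = 1005 °C + 273.15 = 1278.15 K.
Area A = 1.79×10⁻³ m².
P = σAT⁴ = 5.670×10⁻⁸ × 1.79×10⁻³ × (1278.15)⁴ = 271 W.

P ≈ 271 W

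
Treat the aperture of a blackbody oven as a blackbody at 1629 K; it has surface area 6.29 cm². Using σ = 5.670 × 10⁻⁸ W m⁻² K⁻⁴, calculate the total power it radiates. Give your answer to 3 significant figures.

Area A = 6.29 cm² = 6.29×10⁻⁴ m².
P = σAT⁴ = 5.670×10⁻⁸ × 6.29×10⁻⁴ × (1629)⁴ = 251 W.

P ≈ 251 W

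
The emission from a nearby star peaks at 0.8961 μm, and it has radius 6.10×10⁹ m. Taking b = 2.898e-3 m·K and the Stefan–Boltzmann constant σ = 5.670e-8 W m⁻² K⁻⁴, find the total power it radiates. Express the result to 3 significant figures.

P ≈ 2.90×10²⁷ W

Wien's law: T = b/λ_max = 2.898×10⁻³/8.961×10⁻⁷ = 3234.01 K.
Surface area A = 4πR² = 4π(6.10×10⁹ m)² = 4.67595×10²⁰ m².
Then P = σAT⁴ = 5.670×10⁻⁸×4.67595×10²⁰×(3234.01)⁴ = 2.90×10²⁷ W.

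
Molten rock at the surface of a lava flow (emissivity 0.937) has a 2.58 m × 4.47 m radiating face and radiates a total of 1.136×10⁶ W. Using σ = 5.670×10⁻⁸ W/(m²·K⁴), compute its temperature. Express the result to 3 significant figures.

Area A = 2.58 × 4.47 = 11.5326 m².
P = εσAT⁴ ⇒ T = (P/(εσA))^(1/4) = (1.136×10⁶/(0.937×5.670×10⁻⁸×11.5326))^(1/4) = 1.17×10³ K.

T ≈ 1.17×10³ K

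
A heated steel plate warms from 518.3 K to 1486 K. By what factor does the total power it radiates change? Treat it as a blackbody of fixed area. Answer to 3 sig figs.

P₂/P₁ ≈ 67.6

P ∝ T⁴, so P₂/P₁ = (T₂/T₁)⁴ = (1486/518.3)⁴ = (2.86707)⁴ = 67.6.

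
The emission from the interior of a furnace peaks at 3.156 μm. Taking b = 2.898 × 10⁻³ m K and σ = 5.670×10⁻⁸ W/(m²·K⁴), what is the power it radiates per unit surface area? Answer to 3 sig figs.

Wien's law: T = b/λ_max = 2.898×10⁻³/3.156×10⁻⁶ = 918.251 K.
Then I = σT⁴ = 5.670×10⁻⁸×(918.251)⁴ = 4.03×10⁴ W/m².

I ≈ 4.03×10⁴ W/m²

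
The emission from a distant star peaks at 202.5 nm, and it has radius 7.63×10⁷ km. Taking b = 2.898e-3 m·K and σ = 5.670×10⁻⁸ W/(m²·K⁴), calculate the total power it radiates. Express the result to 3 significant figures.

P ≈ 1.74×10³² W

Wien's law: T = b/λ_max = 2.898×10⁻³/2.025×10⁻⁷ = 14311.1 K.
Surface area A = 4πR² = 4π(7.63×10¹⁰ m)² = 7.31575×10²² m².
Then P = σAT⁴ = 5.670×10⁻⁸×7.31575×10²²×(14311.1)⁴ = 1.74×10³² W.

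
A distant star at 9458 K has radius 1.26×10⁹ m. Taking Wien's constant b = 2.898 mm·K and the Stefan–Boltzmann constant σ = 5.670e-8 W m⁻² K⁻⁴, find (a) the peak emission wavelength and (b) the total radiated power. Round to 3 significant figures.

λ_max ≈ 0.306 μm; P ≈ 9.05×10²⁷ W

(a) λ_max = b/T = 2.898×10⁻³/9458 = 3.064×10⁻⁷ m = 0.306 μm.
Surface area A = 4πR² = 4π(1.26×10⁹ m)² = 1.99504×10¹⁹ m².
(b) P = σAT⁴ = 5.670×10⁻⁸×1.99504×10¹⁹×(9458)⁴ = 9.05×10²⁷ W.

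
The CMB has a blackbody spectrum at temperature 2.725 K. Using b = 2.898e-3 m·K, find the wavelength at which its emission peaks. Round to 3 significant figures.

λ_max ≈ 1.06 mm

Wien's displacement law: λ_max = b/T = (2.898×10⁻³ m·K)/(2.725 K) = 1.063×10⁻³ m.
That is 1.06 mm, in the microwave range.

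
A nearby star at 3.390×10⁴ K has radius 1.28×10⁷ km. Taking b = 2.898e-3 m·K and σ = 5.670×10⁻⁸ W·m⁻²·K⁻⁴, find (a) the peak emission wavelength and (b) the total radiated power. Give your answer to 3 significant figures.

λ_max ≈ 85.5 nm; P ≈ 1.54×10³² W

(a) λ_max = b/T = 2.898×10⁻³/3.390×10⁴ = 8.549×10⁻⁸ m = 85.5 nm.
Surface area A = 4πR² = 4π(1.28×10¹⁰ m)² = 2.05887×10²¹ m².
(b) P = σAT⁴ = 5.670×10⁻⁸×2.05887×10²¹×(3.390×10⁴)⁴ = 1.54×10³² W.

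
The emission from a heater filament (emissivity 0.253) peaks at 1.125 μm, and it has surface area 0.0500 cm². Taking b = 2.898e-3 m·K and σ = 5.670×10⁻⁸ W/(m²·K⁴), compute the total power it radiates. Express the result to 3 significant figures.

Wien's law: T = b/λ_max = 2.898×10⁻³/1.125×10⁻⁶ = 2576.00 K.
Area A = 0.0500 cm² = 5.00×10⁻⁶ m².
Then P = εσAT⁴ = 0.253×5.670×10⁻⁸×5.00×10⁻⁶×(2576.00)⁴ = 3.16 W.

P ≈ 3.16 W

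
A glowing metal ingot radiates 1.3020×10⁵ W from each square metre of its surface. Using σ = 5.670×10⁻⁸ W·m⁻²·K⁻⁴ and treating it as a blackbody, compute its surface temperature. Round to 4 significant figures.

I = σT⁴, so T = (I/σ)^(1/4) = (1.3020×10⁵/(5.670×10⁻⁸))^(1/4) = 1231 K.

T ≈ 1231 K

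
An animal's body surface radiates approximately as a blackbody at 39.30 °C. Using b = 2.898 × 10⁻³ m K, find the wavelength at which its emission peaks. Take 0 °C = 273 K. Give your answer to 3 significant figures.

T = 39.30 °C + 273 = 312.30 K.
Wien's displacement law: λ_max = b/T = (2.898×10⁻³ m·K)/(312.30 K) = 9.280×10⁻⁶ m.
That is 9.28 μm, in the infrared range.

λ_max ≈ 9.28 μm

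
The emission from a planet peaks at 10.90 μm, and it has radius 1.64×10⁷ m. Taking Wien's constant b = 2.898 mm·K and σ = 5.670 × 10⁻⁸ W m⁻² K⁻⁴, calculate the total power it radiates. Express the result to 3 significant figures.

P ≈ 9.58×10¹⁷ W

Wien's law: T = b/λ_max = 2.898×10⁻³/1.090×10⁻⁵ = 265.872 K.
Surface area A = 4πR² = 4π(1.64×10⁷ m)² = 3.37985×10¹⁵ m².
Then P = σAT⁴ = 5.670×10⁻⁸×3.37985×10¹⁵×(265.872)⁴ = 9.58×10¹⁷ W.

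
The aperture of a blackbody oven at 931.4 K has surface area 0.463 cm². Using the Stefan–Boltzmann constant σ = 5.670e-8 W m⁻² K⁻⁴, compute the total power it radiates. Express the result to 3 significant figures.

P ≈ 1.98 W

Area A = 0.463 cm² = 4.63×10⁻⁵ m².
P = σAT⁴ = 5.670×10⁻⁸ × 4.63×10⁻⁵ × (931.4)⁴ = 1.98 W.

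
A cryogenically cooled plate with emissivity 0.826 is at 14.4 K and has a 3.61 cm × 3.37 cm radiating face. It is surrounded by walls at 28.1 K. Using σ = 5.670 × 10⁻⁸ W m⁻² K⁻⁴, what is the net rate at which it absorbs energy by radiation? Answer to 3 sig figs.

Net gain ≈ 3.31×10⁻⁵ W

Area A = 0.0361 × 0.0337 = 1.21657×10⁻³ m².
Net radiated power P_net = εσA(T⁴ − T₀⁴) = 0.826×5.670×10⁻⁸×1.21657×10⁻³×(14.4⁴ − 28.1⁴).
T⁴ − T₀⁴ = 42998.2 − 6.23484×10⁵ = -5.80486×10⁵ K⁴, so P_net = -3.31×10⁻⁵ W — negative, meaning a net gain of 3.31×10⁻⁵ W.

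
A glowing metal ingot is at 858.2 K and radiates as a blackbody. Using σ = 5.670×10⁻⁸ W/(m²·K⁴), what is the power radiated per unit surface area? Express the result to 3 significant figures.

Stefan–Boltzmann: I = σT⁴ = 5.670×10⁻⁸ × (858.2)⁴ = 3.08×10⁴ W/m².

I ≈ 3.08×10⁴ W/m²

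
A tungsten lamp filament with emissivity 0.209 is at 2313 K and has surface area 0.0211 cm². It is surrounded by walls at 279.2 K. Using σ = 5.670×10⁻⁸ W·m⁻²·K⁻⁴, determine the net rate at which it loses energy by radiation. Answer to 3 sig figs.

Net loss ≈ 0.716 W

Area A = 0.0211 cm² = 2.11×10⁻⁶ m².
Net radiated power P_net = εσA(T⁴ − T₀⁴) = 0.209×5.670×10⁻⁸×2.11×10⁻⁶×(2313⁴ − 279.2⁴).
T⁴ − T₀⁴ = 2.86222×10¹³ − 6.07661×10⁹ = 2.86161×10¹³ K⁴, so P_net = 0.716 W.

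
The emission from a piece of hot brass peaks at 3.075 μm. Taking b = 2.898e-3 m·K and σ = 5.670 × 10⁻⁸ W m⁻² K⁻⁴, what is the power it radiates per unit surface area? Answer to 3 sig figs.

Wien's law: T = b/λ_max = 2.898×10⁻³/3.075×10⁻⁶ = 942.439 K.
Then I = σT⁴ = 5.670×10⁻⁸×(942.439)⁴ = 4.47×10⁴ W/m².

I ≈ 4.47×10⁴ W/m²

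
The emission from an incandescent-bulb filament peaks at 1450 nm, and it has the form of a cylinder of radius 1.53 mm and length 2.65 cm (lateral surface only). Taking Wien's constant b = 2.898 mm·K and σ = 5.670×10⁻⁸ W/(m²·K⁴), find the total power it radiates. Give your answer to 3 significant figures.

Wien's law: T = b/λ_max = 2.898×10⁻³/1.450×10⁻⁶ = 1998.62 K.
Lateral area A = 2πrL = 2π×1.53×10⁻³×0.0265 = 2.54752×10⁻⁴ m².
Then P = σAT⁴ = 5.670×10⁻⁸×2.54752×10⁻⁴×(1998.62)⁴ = 230 W.

P ≈ 230 W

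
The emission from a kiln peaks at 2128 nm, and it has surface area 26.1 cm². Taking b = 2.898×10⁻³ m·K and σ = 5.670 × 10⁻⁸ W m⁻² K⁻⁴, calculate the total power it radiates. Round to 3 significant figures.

Wien's law: T = b/λ_max = 2.898×10⁻³/2.128×10⁻⁶ = 1361.84 K.
Area A = 26.1 cm² = 2.61×10⁻³ m².
Then P = σAT⁴ = 5.670×10⁻⁸×2.61×10⁻³×(1361.84)⁴ = 509 W.

P ≈ 509 W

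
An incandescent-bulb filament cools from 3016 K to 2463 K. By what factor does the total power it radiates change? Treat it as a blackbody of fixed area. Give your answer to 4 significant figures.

P₂/P₁ ≈ 0.4448

P ∝ T⁴, so P₂/P₁ = (T₂/T₁)⁴ = (2463/3016)⁴ = (0.816645)⁴ = 0.4448.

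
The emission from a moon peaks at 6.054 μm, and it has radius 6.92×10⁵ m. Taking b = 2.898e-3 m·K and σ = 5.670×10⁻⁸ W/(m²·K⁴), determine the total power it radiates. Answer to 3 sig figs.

P ≈ 1.79×10¹⁶ W

Wien's law: T = b/λ_max = 2.898×10⁻³/6.054×10⁻⁶ = 478.692 K.
Surface area A = 4πR² = 4π(6.92×10⁵ m)² = 6.01758×10¹² m².
Then P = σAT⁴ = 5.670×10⁻⁸×6.01758×10¹²×(478.692)⁴ = 1.79×10¹⁶ W.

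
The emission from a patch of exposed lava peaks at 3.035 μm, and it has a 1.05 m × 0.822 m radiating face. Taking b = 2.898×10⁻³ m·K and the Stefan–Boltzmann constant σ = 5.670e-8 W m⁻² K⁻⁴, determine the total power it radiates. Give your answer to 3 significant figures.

P ≈ 4.07×10⁴ W

Wien's law: T = b/λ_max = 2.898×10⁻³/3.035×10⁻⁶ = 954.860 K.
Area A = 1.05 × 0.822 = 0.8631 m².
Then P = σAT⁴ = 5.670×10⁻⁸×0.8631×(954.860)⁴ = 4.07×10⁴ W.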